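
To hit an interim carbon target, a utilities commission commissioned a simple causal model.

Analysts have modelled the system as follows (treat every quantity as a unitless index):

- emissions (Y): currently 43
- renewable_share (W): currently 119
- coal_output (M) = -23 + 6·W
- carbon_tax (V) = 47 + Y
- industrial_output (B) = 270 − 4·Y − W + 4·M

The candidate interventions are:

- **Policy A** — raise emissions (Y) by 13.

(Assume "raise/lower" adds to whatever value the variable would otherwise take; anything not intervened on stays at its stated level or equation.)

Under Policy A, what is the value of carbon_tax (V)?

Policy A (Y + 13):
  Y = 43 + 13 = 56
  V = 47 + 56 = 103

103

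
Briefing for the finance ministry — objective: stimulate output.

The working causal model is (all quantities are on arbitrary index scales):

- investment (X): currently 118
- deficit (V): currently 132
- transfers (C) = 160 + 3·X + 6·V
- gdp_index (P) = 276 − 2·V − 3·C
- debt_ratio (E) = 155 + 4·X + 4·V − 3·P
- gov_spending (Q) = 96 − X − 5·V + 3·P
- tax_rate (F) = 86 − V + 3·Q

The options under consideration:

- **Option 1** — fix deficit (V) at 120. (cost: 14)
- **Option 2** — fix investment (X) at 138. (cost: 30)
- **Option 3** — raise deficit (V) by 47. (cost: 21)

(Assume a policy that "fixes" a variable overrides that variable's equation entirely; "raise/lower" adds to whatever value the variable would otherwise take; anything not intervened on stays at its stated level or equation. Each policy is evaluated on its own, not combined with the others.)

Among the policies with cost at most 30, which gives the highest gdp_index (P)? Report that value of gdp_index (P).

Option 1 (V := 120):
  X = 118
  V = 120
  C = 160 + 3·118 + 6·120 = 1234
  P = 276 − 2·120 − 3·1234 = -3666
Option 2 (X := 138):
  X = 138
  V = 132
  C = 160 + 3·138 + 6·132 = 1366
  P = 276 − 2·132 − 3·1366 = -4086
Option 3 (V + 47):
  X = 118
  V = 132 + 47 = 179
  C = 160 + 3·118 + 6·179 = 1588
  P = 276 − 2·179 − 3·1588 = -4846
Comparing — Option 1: P=-3666, Option 2: P=-4086, Option 3: P=-4846. Highest is -3666 (Option 1).

-3666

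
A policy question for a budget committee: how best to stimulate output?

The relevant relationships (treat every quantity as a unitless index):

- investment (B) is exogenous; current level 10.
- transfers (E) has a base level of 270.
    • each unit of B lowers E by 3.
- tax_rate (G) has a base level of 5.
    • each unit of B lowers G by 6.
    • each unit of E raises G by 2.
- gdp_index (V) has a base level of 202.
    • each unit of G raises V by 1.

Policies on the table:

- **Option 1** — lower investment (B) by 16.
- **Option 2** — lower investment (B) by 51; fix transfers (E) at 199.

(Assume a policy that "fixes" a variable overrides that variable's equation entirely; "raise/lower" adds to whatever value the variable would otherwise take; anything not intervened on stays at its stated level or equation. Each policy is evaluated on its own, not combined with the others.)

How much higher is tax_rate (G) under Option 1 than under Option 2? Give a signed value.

-32

Option 1 (B − 16):
  B = 10 − 16 = -6
  E = 270 − 3·(-6) = 288
  G = 5 − 6·(-6) + 2·288 = 617
Option 2 (B − 51, E := 199):
  B = 10 − 51 = -41
  E = 199
  G = 5 − 6·(-41) + 2·199 = 649
G: 617 − 649 = -32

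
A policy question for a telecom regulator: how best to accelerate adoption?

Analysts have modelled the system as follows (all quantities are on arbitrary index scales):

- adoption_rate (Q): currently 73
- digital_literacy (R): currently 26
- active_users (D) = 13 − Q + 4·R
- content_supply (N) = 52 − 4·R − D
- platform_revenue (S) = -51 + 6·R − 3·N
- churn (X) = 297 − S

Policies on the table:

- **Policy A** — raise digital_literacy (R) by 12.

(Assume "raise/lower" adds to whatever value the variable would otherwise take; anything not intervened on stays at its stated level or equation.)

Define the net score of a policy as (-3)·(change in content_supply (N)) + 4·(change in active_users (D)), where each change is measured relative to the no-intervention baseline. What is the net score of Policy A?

480

Baseline:
  Q = 73
  R = 26
  D = 13 − 73 + 4·26 = 44
  N = 52 − 4·26 − 44 = -96
Policy A (R + 12):
  Q = 73
  R = 26 + 12 = 38
  D = 13 − 73 + 4·38 = 92
  N = 52 − 4·38 − 92 = -192
ΔN = -192 − (-96) = -96; ΔD = 92 − 44 = 48
Score = (-3)·(-96) + 4·48 = 480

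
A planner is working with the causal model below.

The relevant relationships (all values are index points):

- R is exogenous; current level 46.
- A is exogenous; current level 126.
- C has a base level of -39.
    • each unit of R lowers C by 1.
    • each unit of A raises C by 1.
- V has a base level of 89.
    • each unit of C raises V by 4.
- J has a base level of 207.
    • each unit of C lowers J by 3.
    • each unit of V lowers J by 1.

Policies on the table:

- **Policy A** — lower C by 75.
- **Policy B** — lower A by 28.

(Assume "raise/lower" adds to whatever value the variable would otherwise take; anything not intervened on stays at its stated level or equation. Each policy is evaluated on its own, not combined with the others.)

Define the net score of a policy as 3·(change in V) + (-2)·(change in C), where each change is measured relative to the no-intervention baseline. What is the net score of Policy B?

Baseline:
  R = 46
  A = 126
  C = -39 − 46 + 126 = 41
  V = 89 + 4·41 = 253
Policy B (A − 28):
  R = 46
  A = 126 − 28 = 98
  C = -39 − 46 + 98 = 13
  V = 89 + 4·13 = 141
ΔV = 141 − 253 = -112; ΔC = 13 − 41 = -28
Score = 3·(-112) + (-2)·(-28) = -280

-280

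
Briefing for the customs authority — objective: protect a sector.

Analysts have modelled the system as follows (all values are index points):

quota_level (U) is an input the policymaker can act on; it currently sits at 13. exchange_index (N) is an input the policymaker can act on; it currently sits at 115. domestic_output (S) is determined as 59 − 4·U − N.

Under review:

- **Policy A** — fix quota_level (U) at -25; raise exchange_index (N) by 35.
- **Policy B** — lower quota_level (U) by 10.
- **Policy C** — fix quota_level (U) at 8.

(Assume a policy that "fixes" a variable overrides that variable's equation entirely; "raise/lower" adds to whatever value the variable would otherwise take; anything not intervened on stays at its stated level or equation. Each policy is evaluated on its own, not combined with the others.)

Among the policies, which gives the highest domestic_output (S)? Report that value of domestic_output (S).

9

Policy A (U := -25, N + 35):
  U = -25
  N = 115 + 35 = 150
  S = 59 − 4·(-25) − 150 = 9
Policy B (U − 10):
  U = 13 − 10 = 3
  N = 115
  S = 59 − 4·3 − 115 = -68
Policy C (U := 8):
  U = 8
  N = 115
  S = 59 − 4·8 − 115 = -88
Comparing — Policy A: S=9, Policy B: S=-68, Policy C: S=-88. Highest is 9 (Policy A).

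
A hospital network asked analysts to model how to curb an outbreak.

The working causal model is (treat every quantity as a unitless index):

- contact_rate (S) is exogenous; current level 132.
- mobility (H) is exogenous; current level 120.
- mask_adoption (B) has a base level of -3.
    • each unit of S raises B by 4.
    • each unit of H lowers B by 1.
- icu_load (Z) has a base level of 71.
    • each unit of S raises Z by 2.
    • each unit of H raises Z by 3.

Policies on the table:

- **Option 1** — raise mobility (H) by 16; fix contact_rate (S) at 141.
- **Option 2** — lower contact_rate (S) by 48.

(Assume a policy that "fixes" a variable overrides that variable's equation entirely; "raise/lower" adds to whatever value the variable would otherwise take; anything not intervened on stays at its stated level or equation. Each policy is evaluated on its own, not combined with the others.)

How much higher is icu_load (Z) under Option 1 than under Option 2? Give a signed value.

Option 1 (H + 16, S := 141):
  S = 141
  H = 120 + 16 = 136
  Z = 71 + 2·141 + 3·136 = 761
Option 2 (S − 48):
  S = 132 − 48 = 84
  H = 120
  Z = 71 + 2·84 + 3·120 = 599
Z: 761 − 599 = 162

162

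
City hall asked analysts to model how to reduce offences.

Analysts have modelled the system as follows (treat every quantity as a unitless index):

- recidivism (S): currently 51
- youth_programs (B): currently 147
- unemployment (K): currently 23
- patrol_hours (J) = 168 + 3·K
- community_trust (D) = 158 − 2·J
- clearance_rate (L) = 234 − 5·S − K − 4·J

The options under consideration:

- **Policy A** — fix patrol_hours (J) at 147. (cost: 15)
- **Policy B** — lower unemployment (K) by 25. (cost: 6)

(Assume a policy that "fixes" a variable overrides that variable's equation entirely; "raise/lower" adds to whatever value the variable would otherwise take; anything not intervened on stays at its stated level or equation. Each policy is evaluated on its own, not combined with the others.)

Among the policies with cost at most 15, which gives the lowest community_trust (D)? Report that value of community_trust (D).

-166

Policy A (J := 147):
  K = 23
  J = 147
  D = 158 − 2·147 = -136
Policy B (K − 25):
  K = 23 − 25 = -2
  J = 168 + 3·(-2) = 162
  D = 158 − 2·162 = -166
Comparing — Policy A: D=-136, Policy B: D=-166. Lowest is -166 (Policy B).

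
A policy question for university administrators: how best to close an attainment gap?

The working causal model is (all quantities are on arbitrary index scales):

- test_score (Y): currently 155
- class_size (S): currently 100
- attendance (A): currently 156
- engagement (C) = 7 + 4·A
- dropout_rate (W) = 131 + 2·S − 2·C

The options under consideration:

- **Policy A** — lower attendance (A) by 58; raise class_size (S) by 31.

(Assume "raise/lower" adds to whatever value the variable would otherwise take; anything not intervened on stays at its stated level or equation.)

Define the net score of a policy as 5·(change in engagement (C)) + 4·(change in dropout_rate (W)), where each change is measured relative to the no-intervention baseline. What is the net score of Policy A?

944

Baseline:
  S = 100
  A = 156
  C = 7 + 4·156 = 631
  W = 131 + 2·100 − 2·631 = -931
Policy A (A − 58, S + 31):
  S = 100 + 31 = 131
  A = 156 − 58 = 98
  C = 7 + 4·98 = 399
  W = 131 + 2·131 − 2·399 = -405
ΔC = 399 − 631 = -232; ΔW = -405 − (-931) = 526
Score = 5·(-232) + 4·526 = 944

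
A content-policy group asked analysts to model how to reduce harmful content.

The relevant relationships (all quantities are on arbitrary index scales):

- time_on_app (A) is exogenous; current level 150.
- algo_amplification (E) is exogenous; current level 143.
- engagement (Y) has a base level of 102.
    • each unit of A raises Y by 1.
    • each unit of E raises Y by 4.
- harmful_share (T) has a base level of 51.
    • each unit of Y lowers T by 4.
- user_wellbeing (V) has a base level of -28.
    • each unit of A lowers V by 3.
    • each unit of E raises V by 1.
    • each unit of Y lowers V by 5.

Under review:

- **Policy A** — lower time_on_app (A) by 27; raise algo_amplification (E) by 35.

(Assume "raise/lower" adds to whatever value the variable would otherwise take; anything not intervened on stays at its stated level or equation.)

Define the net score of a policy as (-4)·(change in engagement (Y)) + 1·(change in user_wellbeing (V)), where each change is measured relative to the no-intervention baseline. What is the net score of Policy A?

-901

Baseline:
  A = 150
  E = 143
  Y = 102 + 150 + 4·143 = 824
  V = -28 − 3·150 + 143 − 5·824 = -4455
Policy A (A − 27, E + 35):
  A = 150 − 27 = 123
  E = 143 + 35 = 178
  Y = 102 + 123 + 4·178 = 937
  V = -28 − 3·123 + 178 − 5·937 = -4904
ΔY = 937 − 824 = 113; ΔV = -4904 − (-4455) = -449
Score = (-4)·113 + 1·(-449) = -901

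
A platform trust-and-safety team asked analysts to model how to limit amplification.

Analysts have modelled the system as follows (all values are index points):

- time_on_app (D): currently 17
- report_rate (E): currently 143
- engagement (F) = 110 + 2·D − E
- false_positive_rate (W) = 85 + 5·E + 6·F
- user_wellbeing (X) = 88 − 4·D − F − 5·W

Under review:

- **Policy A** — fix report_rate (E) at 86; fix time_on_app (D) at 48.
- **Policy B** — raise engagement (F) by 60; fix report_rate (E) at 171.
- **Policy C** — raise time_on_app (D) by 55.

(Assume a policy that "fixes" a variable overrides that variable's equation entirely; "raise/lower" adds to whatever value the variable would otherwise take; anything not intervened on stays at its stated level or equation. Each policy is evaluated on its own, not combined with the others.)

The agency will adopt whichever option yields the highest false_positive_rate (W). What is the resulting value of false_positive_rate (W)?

1466

Policy A (E := 86, D := 48):
  D = 48
  E = 86
  F = 110 + 2·48 − 86 = 120
  W = 85 + 5·86 + 6·120 = 1235
Policy B (F + 60, E := 171):
  D = 17
  E = 171
  F = 110 + 2·17 − 171 (+60 from intervention) = 33
  W = 85 + 5·171 + 6·33 = 1138
Policy C (D + 55):
  D = 17 + 55 = 72
  E = 143
  F = 110 + 2·72 − 143 = 111
  W = 85 + 5·143 + 6·111 = 1466
Comparing — Policy A: W=1235, Policy B: W=1138, Policy C: W=1466. Highest is 1466 (Policy C).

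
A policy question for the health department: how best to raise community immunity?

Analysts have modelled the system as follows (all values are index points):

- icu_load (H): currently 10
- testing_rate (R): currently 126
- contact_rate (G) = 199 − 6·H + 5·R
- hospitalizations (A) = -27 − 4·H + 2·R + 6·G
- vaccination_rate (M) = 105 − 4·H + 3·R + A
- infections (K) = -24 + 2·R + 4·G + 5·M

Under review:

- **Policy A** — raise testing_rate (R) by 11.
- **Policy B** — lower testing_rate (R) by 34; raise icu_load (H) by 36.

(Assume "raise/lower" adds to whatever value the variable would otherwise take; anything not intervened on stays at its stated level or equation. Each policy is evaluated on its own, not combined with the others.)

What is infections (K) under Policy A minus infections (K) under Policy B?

Policy A (R + 11):
  H = 10
  R = 126 + 11 = 137
  G = 199 − 6·10 + 5·137 = 824
  A = -27 − 4·10 + 2·137 + 6·824 = 5151
  M = 105 − 4·10 + 3·137 + 5151 = 5627
  K = -24 + 2·137 + 4·824 + 5·5627 = 31681
Policy B (R − 34, H + 36):
  H = 10 + 36 = 46
  R = 126 − 34 = 92
  G = 199 − 6·46 + 5·92 = 383
  A = -27 − 4·46 + 2·92 + 6·383 = 2271
  M = 105 − 4·46 + 3·92 + 2271 = 2468
  K = -24 + 2·92 + 4·383 + 5·2468 = 14032
K: 31681 − 14032 = 17649

17649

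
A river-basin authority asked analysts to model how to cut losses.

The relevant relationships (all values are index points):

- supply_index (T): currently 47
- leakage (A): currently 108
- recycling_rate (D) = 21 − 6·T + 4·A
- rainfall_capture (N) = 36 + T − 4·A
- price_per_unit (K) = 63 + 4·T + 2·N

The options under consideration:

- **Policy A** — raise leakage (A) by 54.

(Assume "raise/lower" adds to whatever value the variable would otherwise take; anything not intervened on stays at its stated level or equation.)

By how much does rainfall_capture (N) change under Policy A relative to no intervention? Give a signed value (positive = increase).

-216

Baseline:
  T = 47
  A = 108
  N = 36 + 47 − 4·108 = -349
Policy A (A + 54):
  T = 47
  A = 108 + 54 = 162
  N = 36 + 47 − 4·162 = -565
Change in N: -565 − (-349) = -216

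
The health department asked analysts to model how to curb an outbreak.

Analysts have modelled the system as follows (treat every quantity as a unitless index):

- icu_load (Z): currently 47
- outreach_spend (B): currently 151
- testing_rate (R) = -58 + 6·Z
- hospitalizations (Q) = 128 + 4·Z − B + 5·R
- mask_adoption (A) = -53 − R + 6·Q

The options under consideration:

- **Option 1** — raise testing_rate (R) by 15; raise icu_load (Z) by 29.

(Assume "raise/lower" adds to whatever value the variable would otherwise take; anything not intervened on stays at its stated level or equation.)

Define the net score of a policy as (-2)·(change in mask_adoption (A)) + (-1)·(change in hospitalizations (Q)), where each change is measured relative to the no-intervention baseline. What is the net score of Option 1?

Baseline:
  Z = 47
  B = 151
  R = -58 + 6·47 = 224
  Q = 128 + 4·47 − 151 + 5·224 = 1285
  A = -53 − 224 + 6·1285 = 7433
Option 1 (R + 15, Z + 29):
  Z = 47 + 29 = 76
  B = 151
  R = -58 + 6·76 (+15 from intervention) = 413
  Q = 128 + 4·76 − 151 + 5·413 = 2346
  A = -53 − 413 + 6·2346 = 13610
ΔA = 13610 − 7433 = 6177; ΔQ = 2346 − 1285 = 1061
Score = (-2)·6177 + (-1)·1061 = -13415

-13415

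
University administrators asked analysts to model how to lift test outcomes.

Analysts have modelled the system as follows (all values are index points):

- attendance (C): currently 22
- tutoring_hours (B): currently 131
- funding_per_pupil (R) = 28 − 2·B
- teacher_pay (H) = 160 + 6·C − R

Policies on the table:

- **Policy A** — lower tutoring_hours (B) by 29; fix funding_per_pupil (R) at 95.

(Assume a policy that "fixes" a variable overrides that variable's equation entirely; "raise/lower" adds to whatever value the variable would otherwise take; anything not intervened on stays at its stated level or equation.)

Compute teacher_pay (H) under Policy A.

Policy A (B − 29, R := 95):
  C = 22
  B = 131 − 29 = 102
  R = 95
  H = 160 + 6·22 − 95 = 197

197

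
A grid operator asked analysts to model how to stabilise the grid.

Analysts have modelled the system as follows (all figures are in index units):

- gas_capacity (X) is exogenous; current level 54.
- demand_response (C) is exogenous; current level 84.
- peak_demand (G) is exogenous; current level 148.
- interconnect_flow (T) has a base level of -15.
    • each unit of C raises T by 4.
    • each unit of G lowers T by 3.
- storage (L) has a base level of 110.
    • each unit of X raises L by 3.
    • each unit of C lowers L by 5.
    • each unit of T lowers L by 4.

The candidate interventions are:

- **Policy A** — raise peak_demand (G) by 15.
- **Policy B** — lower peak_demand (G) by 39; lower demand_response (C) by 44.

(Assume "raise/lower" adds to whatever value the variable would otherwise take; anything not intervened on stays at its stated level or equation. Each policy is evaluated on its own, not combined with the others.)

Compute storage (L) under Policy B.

Policy B (G − 39, C − 44):
  X = 54
  C = 84 − 44 = 40
  G = 148 − 39 = 109
  T = -15 + 4·40 − 3·109 = -182
  L = 110 + 3·54 − 5·40 − 4·(-182) = 800

800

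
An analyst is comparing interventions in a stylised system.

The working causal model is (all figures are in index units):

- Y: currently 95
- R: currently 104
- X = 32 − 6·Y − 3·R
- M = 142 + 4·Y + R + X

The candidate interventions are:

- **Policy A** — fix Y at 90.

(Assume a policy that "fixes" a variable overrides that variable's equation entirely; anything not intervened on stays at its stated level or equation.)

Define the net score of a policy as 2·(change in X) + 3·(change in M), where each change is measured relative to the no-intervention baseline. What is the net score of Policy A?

Baseline:
  Y = 95
  R = 104
  X = 32 − 6·95 − 3·104 = -850
  M = 142 + 4·95 + 104 + (-850) = -224
Policy A (Y := 90):
  Y = 90
  R = 104
  X = 32 − 6·90 − 3·104 = -820
  M = 142 + 4·90 + 104 + (-820) = -214
ΔX = -820 − (-850) = 30; ΔM = -214 − (-224) = 10
Score = 2·30 + 3·10 = 90

90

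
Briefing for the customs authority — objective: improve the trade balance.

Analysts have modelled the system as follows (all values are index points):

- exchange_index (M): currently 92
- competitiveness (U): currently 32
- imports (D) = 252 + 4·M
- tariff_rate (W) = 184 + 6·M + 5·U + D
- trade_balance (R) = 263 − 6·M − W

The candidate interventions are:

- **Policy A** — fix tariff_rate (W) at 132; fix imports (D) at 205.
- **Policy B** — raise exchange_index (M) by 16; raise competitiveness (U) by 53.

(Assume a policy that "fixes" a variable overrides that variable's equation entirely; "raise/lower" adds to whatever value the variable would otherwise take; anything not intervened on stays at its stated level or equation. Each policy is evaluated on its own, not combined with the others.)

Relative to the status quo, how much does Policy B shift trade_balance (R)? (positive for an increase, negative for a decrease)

-521

Baseline:
  M = 92
  U = 32
  D = 252 + 4·92 = 620
  W = 184 + 6·92 + 5·32 + 620 = 1516
  R = 263 − 6·92 − 1516 = -1805
Policy B (M + 16, U + 53):
  M = 92 + 16 = 108
  U = 32 + 53 = 85
  D = 252 + 4·108 = 684
  W = 184 + 6·108 + 5·85 + 684 = 1941
  R = 263 − 6·108 − 1941 = -2326
Change in R: -2326 − (-1805) = -521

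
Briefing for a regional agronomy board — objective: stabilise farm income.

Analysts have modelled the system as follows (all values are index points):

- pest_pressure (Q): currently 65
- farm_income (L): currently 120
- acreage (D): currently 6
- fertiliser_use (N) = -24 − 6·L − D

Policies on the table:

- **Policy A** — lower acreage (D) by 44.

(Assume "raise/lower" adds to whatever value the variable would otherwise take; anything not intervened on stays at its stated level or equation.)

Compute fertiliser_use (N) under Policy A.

Policy A (D − 44):
  L = 120
  D = 6 − 44 = -38
  N = -24 − 6·120 − (-38) = -706

-706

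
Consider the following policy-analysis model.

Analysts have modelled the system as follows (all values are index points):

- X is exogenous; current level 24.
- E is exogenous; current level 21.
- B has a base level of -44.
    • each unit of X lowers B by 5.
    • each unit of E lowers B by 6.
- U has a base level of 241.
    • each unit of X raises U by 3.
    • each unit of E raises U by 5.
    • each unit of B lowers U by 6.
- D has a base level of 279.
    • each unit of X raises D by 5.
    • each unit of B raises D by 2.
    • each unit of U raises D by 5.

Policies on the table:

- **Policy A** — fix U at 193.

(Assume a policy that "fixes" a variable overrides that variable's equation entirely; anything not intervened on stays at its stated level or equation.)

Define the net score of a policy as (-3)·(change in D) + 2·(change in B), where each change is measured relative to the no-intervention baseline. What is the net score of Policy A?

29475

Baseline:
  X = 24
  E = 21
  B = -44 − 5·24 − 6·21 = -290
  U = 241 + 3·24 + 5·21 − 6·(-290) = 2158
  D = 279 + 5·24 + 2·(-290) + 5·2158 = 10609
Policy A (U := 193):
  X = 24
  E = 21
  B = -44 − 5·24 − 6·21 = -290
  U = 193
  D = 279 + 5·24 + 2·(-290) + 5·193 = 784
ΔD = 784 − 10609 = -9825; ΔB = -290 − (-290) = 0
Score = (-3)·(-9825) + 2·0 = 29475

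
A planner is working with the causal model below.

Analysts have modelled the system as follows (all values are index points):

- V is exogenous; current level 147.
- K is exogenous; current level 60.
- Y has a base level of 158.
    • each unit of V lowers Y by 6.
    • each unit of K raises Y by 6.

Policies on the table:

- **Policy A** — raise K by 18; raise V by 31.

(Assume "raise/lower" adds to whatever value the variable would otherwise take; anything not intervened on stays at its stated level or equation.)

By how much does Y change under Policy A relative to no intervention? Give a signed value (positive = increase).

Baseline:
  V = 147
  K = 60
  Y = 158 − 6·147 + 6·60 = -364
Policy A (K + 18, V + 31):
  V = 147 + 31 = 178
  K = 60 + 18 = 78
  Y = 158 − 6·178 + 6·78 = -442
Change in Y: -442 − (-364) = -78

-78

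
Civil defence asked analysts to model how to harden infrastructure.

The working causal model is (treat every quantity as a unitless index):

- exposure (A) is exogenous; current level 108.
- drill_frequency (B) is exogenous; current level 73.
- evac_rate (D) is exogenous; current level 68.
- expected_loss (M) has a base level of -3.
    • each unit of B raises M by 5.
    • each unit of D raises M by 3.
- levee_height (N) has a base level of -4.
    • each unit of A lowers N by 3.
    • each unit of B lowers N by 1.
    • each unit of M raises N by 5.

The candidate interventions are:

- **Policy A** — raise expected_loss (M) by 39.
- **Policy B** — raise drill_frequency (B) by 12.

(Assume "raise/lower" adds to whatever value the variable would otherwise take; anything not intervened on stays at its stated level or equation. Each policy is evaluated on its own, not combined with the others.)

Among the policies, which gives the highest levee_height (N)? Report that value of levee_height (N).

2717

Policy A (M + 39):
  A = 108
  B = 73
  D = 68
  M = -3 + 5·73 + 3·68 (+39 from intervention) = 605
  N = -4 − 3·108 − 73 + 5·605 = 2624
Policy B (B + 12):
  A = 108
  B = 73 + 12 = 85
  D = 68
  M = -3 + 5·85 + 3·68 = 626
  N = -4 − 3·108 − 85 + 5·626 = 2717
Comparing — Policy A: N=2624, Policy B: N=2717. Highest is 2717 (Policy B).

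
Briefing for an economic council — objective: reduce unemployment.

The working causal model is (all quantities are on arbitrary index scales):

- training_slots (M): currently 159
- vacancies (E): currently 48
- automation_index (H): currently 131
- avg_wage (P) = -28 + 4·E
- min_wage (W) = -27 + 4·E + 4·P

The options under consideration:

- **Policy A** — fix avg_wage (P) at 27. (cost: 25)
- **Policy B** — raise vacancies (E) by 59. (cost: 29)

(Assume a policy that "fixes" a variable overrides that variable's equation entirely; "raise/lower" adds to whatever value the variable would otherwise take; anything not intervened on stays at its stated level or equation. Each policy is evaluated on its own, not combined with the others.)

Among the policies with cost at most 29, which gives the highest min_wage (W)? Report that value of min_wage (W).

Policy A (P := 27):
  E = 48
  P = 27
  W = -27 + 4·48 + 4·27 = 273
Policy B (E + 59):
  E = 48 + 59 = 107
  P = -28 + 4·107 = 400
  W = -27 + 4·107 + 4·400 = 2001
Comparing — Policy A: W=273, Policy B: W=2001. Highest is 2001 (Policy B).

2001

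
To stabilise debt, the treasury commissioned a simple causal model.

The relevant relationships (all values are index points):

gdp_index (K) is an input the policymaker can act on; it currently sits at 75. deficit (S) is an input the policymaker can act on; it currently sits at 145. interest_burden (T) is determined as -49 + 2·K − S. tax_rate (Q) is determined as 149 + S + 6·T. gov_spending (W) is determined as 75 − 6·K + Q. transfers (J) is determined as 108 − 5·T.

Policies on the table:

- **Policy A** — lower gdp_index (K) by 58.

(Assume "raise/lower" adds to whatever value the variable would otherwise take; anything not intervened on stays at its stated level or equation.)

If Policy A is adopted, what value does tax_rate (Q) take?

-666

Policy A (K − 58):
  K = 75 − 58 = 17
  S = 145
  T = -49 + 2·17 − 145 = -160
  Q = 149 + 145 + 6·(-160) = -666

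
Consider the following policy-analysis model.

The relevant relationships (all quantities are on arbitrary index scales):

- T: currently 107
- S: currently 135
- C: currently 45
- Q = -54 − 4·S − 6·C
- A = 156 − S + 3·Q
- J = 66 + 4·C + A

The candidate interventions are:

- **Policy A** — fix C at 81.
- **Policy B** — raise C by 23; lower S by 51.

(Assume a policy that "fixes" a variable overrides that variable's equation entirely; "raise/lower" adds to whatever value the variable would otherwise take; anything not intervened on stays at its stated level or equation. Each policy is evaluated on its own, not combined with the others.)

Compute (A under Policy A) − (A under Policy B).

Policy A (C := 81):
  S = 135
  C = 81
  Q = -54 − 4·135 − 6·81 = -1080
  A = 156 − 135 + 3·(-1080) = -3219
Policy B (C + 23, S − 51):
  S = 135 − 51 = 84
  C = 45 + 23 = 68
  Q = -54 − 4·84 − 6·68 = -798
  A = 156 − 84 + 3·(-798) = -2322
A: -3219 − (-2322) = -897

-897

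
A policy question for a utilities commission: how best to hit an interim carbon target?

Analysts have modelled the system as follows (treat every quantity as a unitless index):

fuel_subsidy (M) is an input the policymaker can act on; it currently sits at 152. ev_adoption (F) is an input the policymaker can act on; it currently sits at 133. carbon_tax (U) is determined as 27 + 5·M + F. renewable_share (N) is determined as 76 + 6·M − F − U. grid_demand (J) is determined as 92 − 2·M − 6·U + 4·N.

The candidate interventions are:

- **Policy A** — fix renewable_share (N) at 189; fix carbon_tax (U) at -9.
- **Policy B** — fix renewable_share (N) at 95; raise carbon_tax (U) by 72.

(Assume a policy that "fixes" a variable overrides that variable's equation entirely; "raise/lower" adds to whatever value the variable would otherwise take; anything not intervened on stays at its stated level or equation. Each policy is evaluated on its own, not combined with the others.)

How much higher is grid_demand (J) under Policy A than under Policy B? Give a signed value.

6382

Policy A (N := 189, U := -9):
  M = 152
  F = 133
  U = -9
  N = 189
  J = 92 − 2·152 − 6·(-9) + 4·189 = 598
Policy B (N := 95, U + 72):
  M = 152
  F = 133
  U = 27 + 5·152 + 133 (+72 from intervention) = 992
  N = 95
  J = 92 − 2·152 − 6·992 + 4·95 = -5784
J: 598 − (-5784) = 6382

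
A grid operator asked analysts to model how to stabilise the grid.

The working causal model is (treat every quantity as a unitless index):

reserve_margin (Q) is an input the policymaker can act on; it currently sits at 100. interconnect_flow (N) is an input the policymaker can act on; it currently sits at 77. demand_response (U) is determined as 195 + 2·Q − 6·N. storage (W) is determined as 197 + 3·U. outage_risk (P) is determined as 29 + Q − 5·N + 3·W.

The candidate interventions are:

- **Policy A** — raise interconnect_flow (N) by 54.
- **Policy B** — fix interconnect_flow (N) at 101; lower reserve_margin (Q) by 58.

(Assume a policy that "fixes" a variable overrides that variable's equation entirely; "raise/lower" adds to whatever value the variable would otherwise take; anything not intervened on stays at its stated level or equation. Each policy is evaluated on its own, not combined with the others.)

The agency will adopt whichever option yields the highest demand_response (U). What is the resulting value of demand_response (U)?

-327

Policy A (N + 54):
  Q = 100
  N = 77 + 54 = 131
  U = 195 + 2·100 − 6·131 = -391
Policy B (N := 101, Q − 58):
  Q = 100 − 58 = 42
  N = 101
  U = 195 + 2·42 − 6·101 = -327
Comparing — Policy A: U=-391, Policy B: U=-327. Highest is -327 (Policy B).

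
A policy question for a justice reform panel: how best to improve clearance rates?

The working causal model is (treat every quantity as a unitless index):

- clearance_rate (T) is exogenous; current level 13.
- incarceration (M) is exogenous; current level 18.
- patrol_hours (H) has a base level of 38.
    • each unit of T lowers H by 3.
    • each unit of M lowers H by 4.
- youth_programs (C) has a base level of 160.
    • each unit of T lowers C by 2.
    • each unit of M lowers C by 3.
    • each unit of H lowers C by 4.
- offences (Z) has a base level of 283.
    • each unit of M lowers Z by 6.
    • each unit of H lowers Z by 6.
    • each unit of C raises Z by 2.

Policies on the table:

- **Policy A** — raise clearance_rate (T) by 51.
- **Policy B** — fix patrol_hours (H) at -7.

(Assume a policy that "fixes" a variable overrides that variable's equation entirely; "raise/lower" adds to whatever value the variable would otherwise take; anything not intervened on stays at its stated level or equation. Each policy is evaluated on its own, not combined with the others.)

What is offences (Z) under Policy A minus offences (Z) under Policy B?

2862

Policy A (T + 51):
  T = 13 + 51 = 64
  M = 18
  H = 38 − 3·64 − 4·18 = -226
  C = 160 − 2·64 − 3·18 − 4·(-226) = 882
  Z = 283 − 6·18 − 6·(-226) + 2·882 = 3295
Policy B (H := -7):
  T = 13
  M = 18
  H = -7
  C = 160 − 2·13 − 3·18 − 4·(-7) = 108
  Z = 283 − 6·18 − 6·(-7) + 2·108 = 433
Z: 3295 − 433 = 2862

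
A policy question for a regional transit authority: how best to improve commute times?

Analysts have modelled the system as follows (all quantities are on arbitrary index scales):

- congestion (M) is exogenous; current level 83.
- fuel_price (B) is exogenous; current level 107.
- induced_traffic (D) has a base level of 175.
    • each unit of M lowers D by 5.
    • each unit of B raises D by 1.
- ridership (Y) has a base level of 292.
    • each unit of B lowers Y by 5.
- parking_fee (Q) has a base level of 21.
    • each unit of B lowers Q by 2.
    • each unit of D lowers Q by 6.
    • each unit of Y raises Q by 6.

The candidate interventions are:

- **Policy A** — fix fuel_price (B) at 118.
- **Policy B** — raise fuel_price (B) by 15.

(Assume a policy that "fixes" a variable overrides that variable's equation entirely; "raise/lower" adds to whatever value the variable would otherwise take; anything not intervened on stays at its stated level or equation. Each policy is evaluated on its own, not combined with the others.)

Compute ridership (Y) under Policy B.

Policy B (B + 15):
  B = 107 + 15 = 122
  Y = 292 − 5·122 = -318

-318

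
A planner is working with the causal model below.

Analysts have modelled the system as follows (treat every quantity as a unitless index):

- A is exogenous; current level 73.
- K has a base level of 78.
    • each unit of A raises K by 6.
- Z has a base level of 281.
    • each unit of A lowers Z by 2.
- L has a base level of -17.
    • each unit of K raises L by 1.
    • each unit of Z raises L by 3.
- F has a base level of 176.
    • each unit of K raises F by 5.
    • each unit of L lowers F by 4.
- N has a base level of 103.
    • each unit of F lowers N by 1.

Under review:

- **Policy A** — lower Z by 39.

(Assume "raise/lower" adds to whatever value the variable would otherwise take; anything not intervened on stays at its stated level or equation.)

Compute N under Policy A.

Policy A (Z − 39):
  A = 73
  K = 78 + 6·73 = 516
  Z = 281 − 2·73 (−39 from intervention) = 96
  L = -17 + 516 + 3·96 = 787
  F = 176 + 5·516 − 4·787 = -392
  N = 103 − (-392) = 495

495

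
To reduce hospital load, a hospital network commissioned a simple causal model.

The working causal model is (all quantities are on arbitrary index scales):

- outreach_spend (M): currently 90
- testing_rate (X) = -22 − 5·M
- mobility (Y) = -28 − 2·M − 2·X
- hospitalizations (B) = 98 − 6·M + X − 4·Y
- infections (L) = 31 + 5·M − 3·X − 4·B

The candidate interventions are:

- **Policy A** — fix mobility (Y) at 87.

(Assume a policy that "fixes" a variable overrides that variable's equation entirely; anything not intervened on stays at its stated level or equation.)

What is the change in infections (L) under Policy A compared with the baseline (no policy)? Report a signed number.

-10384

Baseline:
  M = 90
  X = -22 − 5·90 = -472
  Y = -28 − 2·90 − 2·(-472) = 736
  B = 98 − 6·90 + (-472) − 4·736 = -3858
  L = 31 + 5·90 − 3·(-472) − 4·(-3858) = 17329
Policy A (Y := 87):
  M = 90
  X = -22 − 5·90 = -472
  Y = 87
  B = 98 − 6·90 + (-472) − 4·87 = -1262
  L = 31 + 5·90 − 3·(-472) − 4·(-1262) = 6945
Change in L: 6945 − 17329 = -10384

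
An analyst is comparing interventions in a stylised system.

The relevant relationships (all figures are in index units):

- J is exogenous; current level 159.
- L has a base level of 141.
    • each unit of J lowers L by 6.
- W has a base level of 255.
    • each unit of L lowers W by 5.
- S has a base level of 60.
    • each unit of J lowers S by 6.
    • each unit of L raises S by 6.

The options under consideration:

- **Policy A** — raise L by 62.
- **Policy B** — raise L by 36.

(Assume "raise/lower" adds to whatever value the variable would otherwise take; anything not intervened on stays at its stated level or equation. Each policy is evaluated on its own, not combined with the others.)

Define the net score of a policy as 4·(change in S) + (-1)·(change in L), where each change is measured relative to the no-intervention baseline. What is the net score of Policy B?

Baseline:
  J = 159
  L = 141 − 6·159 = -813
  S = 60 − 6·159 + 6·(-813) = -5772
Policy B (L + 36):
  J = 159
  L = 141 − 6·159 (+36 from intervention) = -777
  S = 60 − 6·159 + 6·(-777) = -5556
ΔS = -5556 − (-5772) = 216; ΔL = -777 − (-813) = 36
Score = 4·216 + (-1)·36 = 828

828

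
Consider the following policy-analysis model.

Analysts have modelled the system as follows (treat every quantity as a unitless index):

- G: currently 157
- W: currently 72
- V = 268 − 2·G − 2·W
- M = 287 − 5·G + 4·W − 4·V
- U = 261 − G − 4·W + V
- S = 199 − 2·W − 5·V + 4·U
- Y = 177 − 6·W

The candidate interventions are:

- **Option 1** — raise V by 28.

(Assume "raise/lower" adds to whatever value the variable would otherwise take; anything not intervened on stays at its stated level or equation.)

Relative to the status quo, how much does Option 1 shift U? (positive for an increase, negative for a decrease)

28

Baseline:
  G = 157
  W = 72
  V = 268 − 2·157 − 2·72 = -190
  U = 261 − 157 − 4·72 + (-190) = -374
Option 1 (V + 28):
  G = 157
  W = 72
  V = 268 − 2·157 − 2·72 (+28 from intervention) = -162
  U = 261 − 157 − 4·72 + (-162) = -346
Change in U: -346 − (-374) = 28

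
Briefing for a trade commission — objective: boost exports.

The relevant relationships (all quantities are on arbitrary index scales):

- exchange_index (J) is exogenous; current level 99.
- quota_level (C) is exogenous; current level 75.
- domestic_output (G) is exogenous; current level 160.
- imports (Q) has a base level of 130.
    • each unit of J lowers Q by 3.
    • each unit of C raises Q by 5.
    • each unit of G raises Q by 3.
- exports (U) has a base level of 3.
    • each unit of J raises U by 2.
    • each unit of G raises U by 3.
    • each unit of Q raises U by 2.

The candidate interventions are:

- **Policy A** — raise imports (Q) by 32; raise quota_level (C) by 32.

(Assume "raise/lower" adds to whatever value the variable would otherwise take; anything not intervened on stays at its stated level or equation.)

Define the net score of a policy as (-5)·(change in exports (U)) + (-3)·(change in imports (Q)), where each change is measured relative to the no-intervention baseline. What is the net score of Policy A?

-2496

Baseline:
  J = 99
  C = 75
  G = 160
  Q = 130 − 3·99 + 5·75 + 3·160 = 688
  U = 3 + 2·99 + 3·160 + 2·688 = 2057
Policy A (Q + 32, C + 32):
  J = 99
  C = 75 + 32 = 107
  G = 160
  Q = 130 − 3·99 + 5·107 + 3·160 (+32 from intervention) = 880
  U = 3 + 2·99 + 3·160 + 2·880 = 2441
ΔU = 2441 − 2057 = 384; ΔQ = 880 − 688 = 192
Score = (-5)·384 + (-3)·192 = -2496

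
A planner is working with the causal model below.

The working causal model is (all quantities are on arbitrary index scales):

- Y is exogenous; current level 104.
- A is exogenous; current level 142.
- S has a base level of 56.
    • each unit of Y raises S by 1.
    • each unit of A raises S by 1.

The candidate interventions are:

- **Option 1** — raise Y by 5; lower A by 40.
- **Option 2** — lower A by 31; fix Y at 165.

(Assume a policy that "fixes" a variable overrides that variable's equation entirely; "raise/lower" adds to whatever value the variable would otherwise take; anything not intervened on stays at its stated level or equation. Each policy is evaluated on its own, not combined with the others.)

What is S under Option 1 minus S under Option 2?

Option 1 (Y + 5, A − 40):
  Y = 104 + 5 = 109
  A = 142 − 40 = 102
  S = 56 + 109 + 102 = 267
Option 2 (A − 31, Y := 165):
  Y = 165
  A = 142 − 31 = 111
  S = 56 + 165 + 111 = 332
S: 267 − 332 = -65

-65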